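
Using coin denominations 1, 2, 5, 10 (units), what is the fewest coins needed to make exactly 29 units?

Use the largest denomination that fits, subtract, and repeat.
29 = 2×10 + 1×5 + 2×2
Total coins = 2 + 1 + 2 = 5

5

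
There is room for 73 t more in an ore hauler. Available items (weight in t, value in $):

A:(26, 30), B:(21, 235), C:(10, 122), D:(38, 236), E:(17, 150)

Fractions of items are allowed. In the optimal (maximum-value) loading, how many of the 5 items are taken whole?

3

Ratios (sorted): C 12.20, B 11.19, E 8.82, D 6.21, A 1.15
take C (10 @ 122); take B (21 @ 235); take E (17 @ 150); take 25/38 of D → 155.26. Capacity used 73/73.
3 item(s) taken whole; one partial (take 25/38 of D).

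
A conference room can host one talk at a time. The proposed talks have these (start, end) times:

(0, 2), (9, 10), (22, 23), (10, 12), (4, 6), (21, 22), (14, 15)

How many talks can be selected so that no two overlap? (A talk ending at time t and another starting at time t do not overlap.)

7

Greedy by earliest finish: after sorting by end time, pick each interval compatible with the last pick.
Sorted by end: (0,2)  (4,6)  (9,10)  (10,12)  (14,15)  (21,22)  (22,23)
take (0,2); take (4,6); take (9,10); take (10,12); take (14,15); take (21,22); take (22,23).
Selected 7 talks.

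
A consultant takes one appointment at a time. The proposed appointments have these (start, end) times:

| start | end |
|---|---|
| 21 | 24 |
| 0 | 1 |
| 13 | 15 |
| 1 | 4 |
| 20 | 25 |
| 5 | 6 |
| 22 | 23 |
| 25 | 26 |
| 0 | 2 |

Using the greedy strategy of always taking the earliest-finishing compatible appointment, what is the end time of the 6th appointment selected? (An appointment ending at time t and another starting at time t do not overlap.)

Sorted by end: (0,1)  (0,2)  (1,4)  (5,6)  (13,15)  (22,23)  (21,24)  (20,25)  (25,26)
take (0,1); take (1,4); take (5,6); take (13,15); take (22,23); take (25,26).
Selected: (0,1) (1,4) (5,6) (13,15) (22,23) (25,26)

26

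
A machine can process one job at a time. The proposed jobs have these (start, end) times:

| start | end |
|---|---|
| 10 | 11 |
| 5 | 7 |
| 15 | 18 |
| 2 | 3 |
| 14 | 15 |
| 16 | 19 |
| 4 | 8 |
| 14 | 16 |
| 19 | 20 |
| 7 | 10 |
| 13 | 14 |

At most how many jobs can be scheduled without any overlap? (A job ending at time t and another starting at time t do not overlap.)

By end time: (2,3), (5,7), (4,8), (7,10), (10,11), (13,14), (14,15), (14,16), (15,18), (16,19), (19,20).
Pick (2,3); next start ≥ 3 → (5,7); next start ≥ 7 → (7,10); next start ≥ 10 → (10,11); next start ≥ 11 → (13,14); next start ≥ 14 → (14,15); next start ≥ 15 → (15,18); next start ≥ 18 → (19,20).
Selected 8 jobs.

8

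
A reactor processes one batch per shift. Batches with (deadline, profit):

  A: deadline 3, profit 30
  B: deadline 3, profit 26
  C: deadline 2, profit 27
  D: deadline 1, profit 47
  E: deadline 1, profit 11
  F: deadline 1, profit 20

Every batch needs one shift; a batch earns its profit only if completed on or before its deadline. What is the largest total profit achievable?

104

Sort by profit descending; place each in the latest free slot ≤ its deadline.
Profit order: D=47 A=30 C=27 B=26 F=20 E=11
Assign: D→slot 1, A→slot 3, C→slot 2, B skipped, F skipped, E skipped.
Slots: [1:D] [2:C] [3:A]
Profit = 47 + 27 + 30 = 104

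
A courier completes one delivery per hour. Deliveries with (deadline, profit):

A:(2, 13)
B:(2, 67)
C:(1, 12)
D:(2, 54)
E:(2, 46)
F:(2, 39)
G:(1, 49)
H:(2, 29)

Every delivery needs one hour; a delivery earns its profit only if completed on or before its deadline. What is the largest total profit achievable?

121

Take jobs in profit order; each goes to the latest open slot no later than its deadline.
By profit: B(d2,67), D(d2,54), G(d1,49), E(d2,46), F(d2,39), H(d2,29), A(d2,13), C(d1,12)
B→slot 2; D→slot 1; G skipped; E skipped; F skipped; H skipped; A skipped; C skipped.
Profit = 54 + 67 = 121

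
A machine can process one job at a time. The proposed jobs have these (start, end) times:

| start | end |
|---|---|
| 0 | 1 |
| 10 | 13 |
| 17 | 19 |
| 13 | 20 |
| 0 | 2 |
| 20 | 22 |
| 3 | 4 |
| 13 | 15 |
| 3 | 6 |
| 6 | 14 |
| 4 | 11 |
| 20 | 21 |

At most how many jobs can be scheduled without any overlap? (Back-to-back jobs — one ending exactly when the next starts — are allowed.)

6

By end time: (0,1), (0,2), (3,4), (3,6), (4,11), (10,13), (6,14), (13,15), (17,19), (13,20), (20,21), (20,22).
Pick (0,1); next start ≥ 1 → (3,4); next start ≥ 4 → (4,11); next start ≥ 11 → (13,15); next start ≥ 15 → (17,19); next start ≥ 19 → (20,21).
Selected 6 jobs.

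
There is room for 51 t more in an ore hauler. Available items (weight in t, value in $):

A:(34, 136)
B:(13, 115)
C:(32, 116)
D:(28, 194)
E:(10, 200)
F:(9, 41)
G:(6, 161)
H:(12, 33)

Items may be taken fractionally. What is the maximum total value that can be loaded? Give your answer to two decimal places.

628.43

Greedy by value/weight ratio, highest first.
Order: G (161/6=26.83) > E (200/10=20.00) > B (115/13=8.85) > D (194/28=6.93) > F (41/9=4.56) > A (136/34=4.00) > C (116/32=3.62) > H (33/12=2.75)
Fill: take G (6 @ 161) → take E (10 @ 200) → take B (13 @ 115) → take 22/28 of D → 152.43; 51/51 used.
Total value = 628.43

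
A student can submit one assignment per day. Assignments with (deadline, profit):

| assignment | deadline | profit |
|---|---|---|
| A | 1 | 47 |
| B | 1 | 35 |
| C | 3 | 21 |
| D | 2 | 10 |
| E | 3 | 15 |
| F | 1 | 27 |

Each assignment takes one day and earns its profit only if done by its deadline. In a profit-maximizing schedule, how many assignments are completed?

3

Take jobs in profit order; each goes to the latest open slot no later than its deadline.
By profit: A(d1,47), B(d1,35), F(d1,27), C(d3,21), E(d3,15), D(d2,10)
A→slot 1; B skipped; F skipped; C→slot 3; E→slot 2; D skipped.
3 of 6 scheduled.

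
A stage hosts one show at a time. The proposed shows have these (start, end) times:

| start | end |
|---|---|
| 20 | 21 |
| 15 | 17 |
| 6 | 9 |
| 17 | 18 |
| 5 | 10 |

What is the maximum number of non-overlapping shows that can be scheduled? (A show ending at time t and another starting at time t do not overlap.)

Sorted by end: (6,9)  (5,10)  (15,17)  (17,18)  (20,21)
take (6,9); take (15,17); take (17,18); take (20,21).
Selected 4 shows.

4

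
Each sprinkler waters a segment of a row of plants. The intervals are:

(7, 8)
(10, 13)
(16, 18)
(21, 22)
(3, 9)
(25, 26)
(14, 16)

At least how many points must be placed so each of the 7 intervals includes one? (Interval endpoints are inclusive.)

5

Sort by right endpoint; whenever an interval is uncovered, place a point at its right end.
Sorted: [7,8] [3,9] [10,13] [14,16] [16,18] [21,22] [25,26]
{[7,8],[3,9]} hit by 8; {[10,13]} hit by 13; {[14,16],[16,18]} hit by 16; {[21,22]} hit by 22; {[25,26]} hit by 26.
Points: 8, 13, 16, 22, 26 (5 total).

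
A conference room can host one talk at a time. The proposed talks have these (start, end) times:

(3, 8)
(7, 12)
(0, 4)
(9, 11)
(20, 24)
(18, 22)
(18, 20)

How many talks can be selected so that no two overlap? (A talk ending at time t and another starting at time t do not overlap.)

4

Greedy by earliest finish: after sorting by end time, pick each interval compatible with the last pick.
Sorted by end: (0,4)  (3,8)  (9,11)  (7,12)  (18,20)  (18,22)  (20,24)
take (0,4); take (9,11); take (18,20); take (20,24).
Selected 4 talks.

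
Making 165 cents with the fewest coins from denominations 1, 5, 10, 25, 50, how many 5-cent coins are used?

Greedy: take as many of the largest coin as possible, then repeat with the remainder.
165 − 3×50→15 − 1×10→5 − 1×5→0
Count of 5: 1

1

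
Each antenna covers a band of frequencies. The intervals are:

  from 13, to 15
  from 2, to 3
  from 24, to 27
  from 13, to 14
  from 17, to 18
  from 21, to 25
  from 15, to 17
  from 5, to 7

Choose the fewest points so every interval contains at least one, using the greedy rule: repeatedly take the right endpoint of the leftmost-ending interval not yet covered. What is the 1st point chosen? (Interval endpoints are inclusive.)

3

Process intervals by earliest right end; each time one isn't hit yet, stab at its right endpoint.
Sorted: [2,3] [5,7] [13,14] [13,15] [15,17] [17,18] [21,25] [24,27]
{[2,3]} hit by 3; {[5,7]} hit by 7; {[13,14],[13,15]} hit by 14; {[15,17],[17,18]} hit by 17; {[21,25],[24,27]} hit by 25.
Points: 3, 7, 14, 17, 25 (5 total).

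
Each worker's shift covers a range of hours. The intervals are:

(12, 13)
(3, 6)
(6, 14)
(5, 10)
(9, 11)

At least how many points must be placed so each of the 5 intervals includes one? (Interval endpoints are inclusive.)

Sorted: [3,6] [5,10] [9,11] [12,13] [6,14]
{[3,6],[5,10]} hit by 6; {[9,11]} hit by 11; {[12,13],[6,14]} hit by 13.
Points: 6, 11, 13 (3 total).

3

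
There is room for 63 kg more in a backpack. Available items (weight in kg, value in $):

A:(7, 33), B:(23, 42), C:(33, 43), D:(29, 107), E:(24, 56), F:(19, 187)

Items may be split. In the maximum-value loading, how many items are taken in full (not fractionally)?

3

Greedy by value/weight ratio, highest first.
Ratios (sorted): F 9.84, A 4.71, D 3.69, E 2.33, B 1.83, C 1.30
take F (19 @ 187); take A (7 @ 33); take D (29 @ 107); take 8/24 of E → 18.67. Capacity used 63/63.
3 item(s) taken whole; one partial (take 8/24 of E).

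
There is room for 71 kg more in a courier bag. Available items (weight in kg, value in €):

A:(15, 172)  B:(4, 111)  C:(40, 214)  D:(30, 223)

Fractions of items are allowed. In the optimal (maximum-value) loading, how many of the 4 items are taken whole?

Ratios (sorted): B 27.75, A 11.47, D 7.43, C 5.35
take B (4 @ 111); take A (15 @ 172); take D (30 @ 223); take 22/40 of C → 117.70. Capacity used 71/71.
3 item(s) taken whole; one partial (take 22/40 of C).

3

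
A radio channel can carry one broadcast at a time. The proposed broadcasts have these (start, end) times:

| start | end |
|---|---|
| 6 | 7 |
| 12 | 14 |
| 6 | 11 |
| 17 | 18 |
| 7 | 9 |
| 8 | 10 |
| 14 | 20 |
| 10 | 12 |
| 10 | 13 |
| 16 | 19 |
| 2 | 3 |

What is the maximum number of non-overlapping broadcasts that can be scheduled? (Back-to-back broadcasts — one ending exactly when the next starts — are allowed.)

Greedy by earliest finish: after sorting by end time, pick each interval compatible with the last pick.
By end time: (2,3), (6,7), (7,9), (8,10), (6,11), (10,12), (10,13), (12,14), (17,18), (16,19), (14,20).
Pick (2,3); next start ≥ 3 → (6,7); next start ≥ 7 → (7,9); next start ≥ 9 → (10,12); next start ≥ 12 → (12,14); next start ≥ 14 → (17,18).
Selected 6 broadcasts.

6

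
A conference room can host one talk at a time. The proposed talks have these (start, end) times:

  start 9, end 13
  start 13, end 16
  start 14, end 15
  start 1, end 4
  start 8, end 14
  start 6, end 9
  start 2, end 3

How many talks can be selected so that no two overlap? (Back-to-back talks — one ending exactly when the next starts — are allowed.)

Order by finish time; keep every interval that doesn't clash with the previous kept one.
Sorted by end: (2,3)  (1,4)  (6,9)  (9,13)  (8,14)  (14,15)  (13,16)
take (2,3); skip (1,4); take (6,9); take (9,13); take (14,15).
Selected 4 talks.

4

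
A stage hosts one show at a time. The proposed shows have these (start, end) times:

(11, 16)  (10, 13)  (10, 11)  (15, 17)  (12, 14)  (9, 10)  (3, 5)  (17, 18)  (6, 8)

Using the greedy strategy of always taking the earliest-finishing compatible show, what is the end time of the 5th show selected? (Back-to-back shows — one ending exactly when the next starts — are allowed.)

By end time: (3,5), (6,8), (9,10), (10,11), (10,13), (12,14), (11,16), (15,17), (17,18).
Pick (3,5); next start ≥ 5 → (6,8); next start ≥ 8 → (9,10); next start ≥ 10 → (10,11); next start ≥ 11 → (12,14); next start ≥ 14 → (15,17); next start ≥ 17 → (17,18).
Selected: (3,5) (6,8) (9,10) (10,11) (12,14) (15,17) (17,18)

14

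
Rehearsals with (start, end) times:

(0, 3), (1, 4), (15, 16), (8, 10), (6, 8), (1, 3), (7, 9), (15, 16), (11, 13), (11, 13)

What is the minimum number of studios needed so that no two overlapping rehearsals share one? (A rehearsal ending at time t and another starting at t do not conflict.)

3

Events (time:±→running): 0:+→1 1:+→2 1:+→3 … peak 3.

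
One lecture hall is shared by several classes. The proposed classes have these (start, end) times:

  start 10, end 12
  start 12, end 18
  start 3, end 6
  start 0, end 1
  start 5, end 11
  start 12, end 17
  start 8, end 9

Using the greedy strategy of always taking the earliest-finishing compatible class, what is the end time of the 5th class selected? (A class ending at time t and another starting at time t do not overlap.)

Order by finish time; keep every interval that doesn't clash with the previous kept one.
By end time: (0,1), (3,6), (8,9), (5,11), (10,12), (12,17), (12,18).
Pick (0,1); next start ≥ 1 → (3,6); next start ≥ 6 → (8,9); next start ≥ 9 → (10,12); next start ≥ 12 → (12,17).
Selected: (0,1) (3,6) (8,9) (10,12) (12,17)

17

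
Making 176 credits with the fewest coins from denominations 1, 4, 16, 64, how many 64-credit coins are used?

2

Greedy: take as many of the largest coin as possible, then repeat with the remainder.
176 = 2×64 + 3×16
Count of 64: 2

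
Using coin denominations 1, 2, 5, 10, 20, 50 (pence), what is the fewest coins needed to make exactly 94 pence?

5

94 − 1×50→44 − 2×20→4 − 2×2→0
Total coins = 1 + 2 + 2 = 5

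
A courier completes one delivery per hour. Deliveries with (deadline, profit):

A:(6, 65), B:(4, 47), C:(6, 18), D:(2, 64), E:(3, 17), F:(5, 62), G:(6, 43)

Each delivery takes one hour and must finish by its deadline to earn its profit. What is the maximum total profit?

Profit order: A=65 D=64 F=62 B=47 G=43 C=18 E=17
Assign: A→slot 6, D→slot 2, F→slot 5, B→slot 4, G→slot 3, C→slot 1, E skipped.
Slots: [1:C] [2:D] [3:G] [4:B] [5:F] [6:A]
Profit = 18 + 64 + 43 + 47 + 62 + 65 = 299

299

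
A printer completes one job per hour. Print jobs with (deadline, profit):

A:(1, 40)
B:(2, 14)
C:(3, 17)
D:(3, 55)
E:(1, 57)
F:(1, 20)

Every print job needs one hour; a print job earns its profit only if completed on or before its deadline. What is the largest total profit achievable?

129

Take jobs in profit order; each goes to the latest open slot no later than its deadline.
Profit order: E=57 D=55 A=40 F=20 C=17 B=14
Assign: E→slot 1, D→slot 3, A skipped, F skipped, C→slot 2, B skipped.
Slots: [1:E] [2:C] [3:D]
Profit = 57 + 17 + 55 = 129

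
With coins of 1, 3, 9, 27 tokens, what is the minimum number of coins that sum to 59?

5

Use the largest denomination that fits, subtract, and repeat.
59 − 2×27→5 − 1×3→2 − 2×1→0
Total coins = 2 + 1 + 2 = 5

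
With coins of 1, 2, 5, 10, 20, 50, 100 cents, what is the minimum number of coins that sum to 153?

153 = 1×100 + 1×50 + 1×2 + 1×1
Total coins = 1 + 1 + 1 + 1 = 4

4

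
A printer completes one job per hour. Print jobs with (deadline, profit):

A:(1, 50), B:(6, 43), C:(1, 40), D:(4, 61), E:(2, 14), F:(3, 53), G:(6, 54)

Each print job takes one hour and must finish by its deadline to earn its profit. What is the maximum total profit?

275

Sort by profit descending; place each in the latest free slot ≤ its deadline.
By profit: D(d4,61), G(d6,54), F(d3,53), A(d1,50), B(d6,43), C(d1,40), E(d2,14)
D→slot 4; G→slot 6; F→slot 3; A→slot 1; B→slot 5; C skipped; E→slot 2.
Profit = 50 + 14 + 53 + 61 + 43 + 54 = 275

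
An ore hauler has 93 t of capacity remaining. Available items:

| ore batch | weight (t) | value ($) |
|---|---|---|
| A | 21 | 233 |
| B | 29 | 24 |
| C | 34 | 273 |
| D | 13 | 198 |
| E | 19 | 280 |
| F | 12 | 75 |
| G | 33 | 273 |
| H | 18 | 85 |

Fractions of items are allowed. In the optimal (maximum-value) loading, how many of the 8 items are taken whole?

4

Sort by value per unit weight and fill in that order.
Ratios (sorted): D 15.23, E 14.74, A 11.10, G 8.27, C 8.03, F 6.25, H 4.72, B 0.83
take D (13 @ 198); take E (19 @ 280); take A (21 @ 233); take G (33 @ 273); take 7/34 of C → 56.21. Capacity used 93/93.
4 item(s) taken whole; one partial (take 7/34 of C).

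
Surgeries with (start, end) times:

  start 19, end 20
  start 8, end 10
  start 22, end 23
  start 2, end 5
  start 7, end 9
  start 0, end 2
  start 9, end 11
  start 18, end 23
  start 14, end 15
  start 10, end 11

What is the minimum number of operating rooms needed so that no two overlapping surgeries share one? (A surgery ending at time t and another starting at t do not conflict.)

The answer is the maximum number of intervals overlapping at any instant.
starts: [0, 2, 7, 8, 9, 10, 14, 18, 19, 22]
ends:   [2, 5, 9, 10, 11, 11, 15, 20, 23, 23]
s0→1 e2→0 s2→1 e5→0 s7→1 s8→2  — peak 2.

2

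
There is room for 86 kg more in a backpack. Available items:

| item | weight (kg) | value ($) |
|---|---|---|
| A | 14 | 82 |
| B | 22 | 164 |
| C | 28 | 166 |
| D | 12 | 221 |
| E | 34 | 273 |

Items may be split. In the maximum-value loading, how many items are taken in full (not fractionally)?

Sort by value per unit weight and fill in that order.
Ratios (sorted): D 18.42, E 8.03, B 7.45, C 5.93, A 5.86
take D (12 @ 221); take E (34 @ 273); take B (22 @ 164); take 18/28 of C → 106.71. Capacity used 86/86.
3 item(s) taken whole; one partial (take 18/28 of C).

3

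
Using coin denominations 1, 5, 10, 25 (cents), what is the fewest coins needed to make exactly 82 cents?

6

82 − 3×25→7 − 1×5→2 − 2×1→0
Total coins = 3 + 1 + 2 = 6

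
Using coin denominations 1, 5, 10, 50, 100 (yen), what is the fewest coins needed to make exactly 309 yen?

309 − 3×100→9 − 1×5→4 − 4×1→0
Total coins = 3 + 1 + 4 = 8

8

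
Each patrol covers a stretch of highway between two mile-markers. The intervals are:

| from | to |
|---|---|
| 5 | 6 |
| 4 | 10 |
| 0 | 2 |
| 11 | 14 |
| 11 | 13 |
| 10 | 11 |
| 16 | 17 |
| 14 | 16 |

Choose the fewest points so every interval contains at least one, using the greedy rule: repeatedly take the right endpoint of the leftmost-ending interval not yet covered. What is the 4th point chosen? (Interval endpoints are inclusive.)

16

Process intervals by earliest right end; each time one isn't hit yet, stab at its right endpoint.
Sorted: [0,2] [5,6] [4,10] [10,11] [11,13] [11,14] [14,16] [16,17]
{[0,2]} hit by 2; {[5,6],[4,10]} hit by 6; {[10,11],[11,13],[11,14]} hit by 11; {[14,16],[16,17]} hit by 16.
Points: 2, 6, 11, 16 (4 total).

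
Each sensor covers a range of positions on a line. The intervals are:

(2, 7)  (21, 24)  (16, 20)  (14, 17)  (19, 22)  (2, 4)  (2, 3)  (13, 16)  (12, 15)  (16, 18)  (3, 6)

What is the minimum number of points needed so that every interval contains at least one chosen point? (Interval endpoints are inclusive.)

Sorted: [2,3] [2,4] [3,6] [2,7] [12,15] [13,16] [14,17] [16,18] [16,20] [19,22] [21,24]
{[2,3],[2,4],[3,6],[2,7]} hit by 3; {[12,15],[13,16],[14,17]} hit by 15; {[16,18],[16,20]} hit by 18; {[19,22],[21,24]} hit by 22.
Points: 3, 15, 18, 22 (4 total).

4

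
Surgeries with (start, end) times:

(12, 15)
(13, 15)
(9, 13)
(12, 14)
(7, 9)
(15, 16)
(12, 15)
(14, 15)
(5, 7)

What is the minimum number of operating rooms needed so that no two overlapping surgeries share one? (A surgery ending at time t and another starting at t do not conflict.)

4

The answer is the maximum number of intervals overlapping at any instant.
starts: [5, 7, 9, 12, 12, 12, 13, 14, 15]
ends:   [7, 9, 13, 14, 15, 15, 15, 15, 16]
s5→1 e7→0 s7→1 e9→0 s9→1 s12→2 s12→3 s12→4  — peak 4.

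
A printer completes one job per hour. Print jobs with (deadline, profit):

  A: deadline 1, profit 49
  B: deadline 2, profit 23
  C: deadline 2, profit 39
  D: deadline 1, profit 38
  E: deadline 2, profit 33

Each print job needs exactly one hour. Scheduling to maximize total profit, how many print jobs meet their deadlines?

Take jobs in profit order; each goes to the latest open slot no later than its deadline.
By profit: A(d1,49), C(d2,39), D(d1,38), E(d2,33), B(d2,23)
A→slot 1; C→slot 2; D skipped; E skipped; B skipped.
2 of 5 scheduled.

2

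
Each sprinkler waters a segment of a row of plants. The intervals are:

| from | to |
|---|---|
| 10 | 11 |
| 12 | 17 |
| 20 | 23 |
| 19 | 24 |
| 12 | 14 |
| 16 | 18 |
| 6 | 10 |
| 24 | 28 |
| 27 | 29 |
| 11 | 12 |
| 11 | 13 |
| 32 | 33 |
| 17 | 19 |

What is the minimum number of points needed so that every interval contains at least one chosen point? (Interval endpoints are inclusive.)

By right end: [6,10]  [10,11]  [11,12]  [11,13]  [12,14]  [12,17]  [16,18]  [17,19]  [20,23]  [19,24]  [24,28]  [27,29]  [32,33]
[6,10] uncovered → point at 10; [11,12] uncovered → point at 12; [16,18] uncovered → point at 18; [20,23] uncovered → point at 23; [24,28] uncovered → point at 28; [32,33] uncovered → point at 33.
Points: 10, 12, 18, 23, 28, 33 (6 total).

6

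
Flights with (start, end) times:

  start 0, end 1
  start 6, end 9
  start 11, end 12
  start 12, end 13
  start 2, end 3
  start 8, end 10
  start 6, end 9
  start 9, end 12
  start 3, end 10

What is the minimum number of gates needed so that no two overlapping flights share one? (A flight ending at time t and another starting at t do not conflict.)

starts: [0, 2, 3, 6, 6, 8, 9, 11, 12]
ends:   [1, 3, 9, 9, 10, 10, 12, 12, 13]
s0→1 e1→0 s2→1 e3→0 s3→1 s6→2 s6→3 s8→4  — peak 4.

4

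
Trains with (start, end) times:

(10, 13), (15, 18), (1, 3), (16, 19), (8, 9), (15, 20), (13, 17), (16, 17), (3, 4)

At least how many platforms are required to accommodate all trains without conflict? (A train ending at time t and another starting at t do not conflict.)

5

Count concurrent intervals with a sweep; the peak is the room count.
starts: [1, 3, 8, 10, 13, 15, 15, 16, 16]
ends:   [3, 4, 9, 13, 17, 17, 18, 19, 20]
s1→1 e3→0 s3→1 e4→0 s8→1 e9→0 s10→1 e13→0 s13→1 s15→2 s15→3 s16→4 s16→5  — peak 5.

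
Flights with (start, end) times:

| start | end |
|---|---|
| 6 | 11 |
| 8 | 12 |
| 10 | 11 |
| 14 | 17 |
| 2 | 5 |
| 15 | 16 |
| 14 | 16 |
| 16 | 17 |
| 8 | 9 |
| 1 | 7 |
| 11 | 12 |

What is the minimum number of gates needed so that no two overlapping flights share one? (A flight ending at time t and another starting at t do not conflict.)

3

Count concurrent intervals with a sweep; the peak is the room count.
Events (time:±→running): 1:+→1 2:+→2 5:-→1 6:+→2 7:-→1 8:+→2 8:+→3 … peak 3.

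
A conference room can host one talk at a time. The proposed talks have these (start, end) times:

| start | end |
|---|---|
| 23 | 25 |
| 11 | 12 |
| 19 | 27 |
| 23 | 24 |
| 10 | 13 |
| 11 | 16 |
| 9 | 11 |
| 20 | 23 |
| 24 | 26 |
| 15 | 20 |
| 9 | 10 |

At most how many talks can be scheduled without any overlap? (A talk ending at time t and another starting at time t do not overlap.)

Sorted by end: (9,10)  (9,11)  (11,12)  (10,13)  (11,16)  (15,20)  (20,23)  (23,24)  (23,25)  (24,26)  (19,27)
take (9,10); take (11,12); take (15,20); take (20,23); take (23,24); take (24,26).
Selected 6 talks.

6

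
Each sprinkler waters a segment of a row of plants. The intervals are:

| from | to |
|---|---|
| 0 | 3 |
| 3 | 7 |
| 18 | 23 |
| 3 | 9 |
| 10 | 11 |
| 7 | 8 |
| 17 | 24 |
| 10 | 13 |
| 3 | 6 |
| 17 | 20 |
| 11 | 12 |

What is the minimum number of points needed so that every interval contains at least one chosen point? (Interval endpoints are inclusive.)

Sorted: [0,3] [3,6] [3,7] [7,8] [3,9] [10,11] [11,12] [10,13] [17,20] [18,23] [17,24]
{[0,3],[3,6],[3,7]} hit by 3; {[7,8],[3,9]} hit by 8; {[10,11],[11,12],[10,13]} hit by 11; {[17,20],[18,23],[17,24]} hit by 20.
Points: 3, 8, 11, 20 (4 total).

4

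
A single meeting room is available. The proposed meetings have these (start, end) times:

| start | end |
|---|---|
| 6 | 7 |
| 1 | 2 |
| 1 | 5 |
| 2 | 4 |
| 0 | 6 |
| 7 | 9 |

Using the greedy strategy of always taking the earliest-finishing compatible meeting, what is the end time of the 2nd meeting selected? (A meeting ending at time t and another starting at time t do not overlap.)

4

Order by finish time; keep every interval that doesn't clash with the previous kept one.
Sorted by end: (1,2)  (2,4)  (1,5)  (0,6)  (6,7)  (7,9)
take (1,2); take (2,4); skip (1,5); take (6,7); take (7,9).
Selected: (1,2) (2,4) (6,7) (7,9)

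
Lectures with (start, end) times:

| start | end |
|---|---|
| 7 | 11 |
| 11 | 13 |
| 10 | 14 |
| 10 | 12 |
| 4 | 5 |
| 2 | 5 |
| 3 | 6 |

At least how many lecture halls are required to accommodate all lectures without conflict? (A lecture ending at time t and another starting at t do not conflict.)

The answer is the maximum number of intervals overlapping at any instant.
starts: [2, 3, 4, 7, 10, 10, 11]
ends:   [5, 5, 6, 11, 12, 13, 14]
s2→1 s3→2 s4→3  — peak 3.

3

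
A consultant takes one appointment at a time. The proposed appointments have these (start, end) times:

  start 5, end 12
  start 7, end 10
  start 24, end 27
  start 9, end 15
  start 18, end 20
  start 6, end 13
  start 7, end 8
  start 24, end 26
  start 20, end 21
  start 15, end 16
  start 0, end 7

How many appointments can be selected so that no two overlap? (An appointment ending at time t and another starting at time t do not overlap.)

7

Order by finish time; keep every interval that doesn't clash with the previous kept one.
By end time: (0,7), (7,8), (7,10), (5,12), (6,13), (9,15), (15,16), (18,20), (20,21), (24,26), (24,27).
Pick (0,7); next start ≥ 7 → (7,8); next start ≥ 8 → (9,15); next start ≥ 15 → (15,16); next start ≥ 16 → (18,20); next start ≥ 20 → (20,21); next start ≥ 21 → (24,26).
Selected 7 appointments.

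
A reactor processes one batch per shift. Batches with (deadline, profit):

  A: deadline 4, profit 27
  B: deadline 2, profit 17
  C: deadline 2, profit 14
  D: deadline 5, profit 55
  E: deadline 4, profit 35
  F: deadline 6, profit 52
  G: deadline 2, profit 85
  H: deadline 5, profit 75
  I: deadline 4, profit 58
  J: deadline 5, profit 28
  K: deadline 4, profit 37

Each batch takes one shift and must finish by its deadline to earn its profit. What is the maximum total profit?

362

Take jobs in profit order; each goes to the latest open slot no later than its deadline.
Profit order: G=85 H=75 I=58 D=55 F=52 K=37 E=35 J=28 A=27 B=17 C=14
Assign: G→slot 2, H→slot 5, I→slot 4, D→slot 3, F→slot 6, K→slot 1, E skipped, J skipped, A skipped, B skipped, C skipped.
Slots: [1:K] [2:G] [3:D] [4:I] [5:H] [6:F]
Profit = 37 + 85 + 55 + 58 + 75 + 52 = 362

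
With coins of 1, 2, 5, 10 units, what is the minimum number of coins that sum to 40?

4

Greedy: take as many of the largest coin as possible, then repeat with the remainder.
40 = 4×10
Total coins = 4 = 4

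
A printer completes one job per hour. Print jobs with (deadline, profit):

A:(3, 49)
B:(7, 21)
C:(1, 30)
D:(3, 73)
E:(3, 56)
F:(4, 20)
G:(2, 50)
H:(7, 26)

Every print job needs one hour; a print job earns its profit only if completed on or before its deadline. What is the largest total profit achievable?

246

Sort by profit descending; place each in the latest free slot ≤ its deadline.
By profit: D(d3,73), E(d3,56), G(d2,50), A(d3,49), C(d1,30), H(d7,26), B(d7,21), F(d4,20)
D→slot 3; E→slot 2; G→slot 1; A skipped; C skipped; H→slot 7; B→slot 6; F→slot 4.
Profit = 50 + 56 + 73 + 20 + 21 + 26 = 246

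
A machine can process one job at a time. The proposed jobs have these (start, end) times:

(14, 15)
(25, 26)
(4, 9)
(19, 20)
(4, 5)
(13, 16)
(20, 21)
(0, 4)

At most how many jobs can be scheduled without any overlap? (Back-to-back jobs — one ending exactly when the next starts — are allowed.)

6

Order by finish time; keep every interval that doesn't clash with the previous kept one.
Sorted by end: (0,4)  (4,5)  (4,9)  (14,15)  (13,16)  (19,20)  (20,21)  (25,26)
take (0,4); take (4,5); take (14,15); skip (13,16); take (19,20); take (20,21); take (25,26).
Selected 6 jobs.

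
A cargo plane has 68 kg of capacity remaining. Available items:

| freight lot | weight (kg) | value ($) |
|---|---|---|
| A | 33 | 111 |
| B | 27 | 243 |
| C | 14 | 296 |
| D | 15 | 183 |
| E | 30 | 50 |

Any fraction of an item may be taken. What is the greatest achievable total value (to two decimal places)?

Order: C (296/14=21.14) > D (183/15=12.20) > B (243/27=9.00) > A (111/33=3.36) > E (50/30=1.67)
Fill: take C (14 @ 296) → take D (15 @ 183) → take B (27 @ 243) → take 12/33 of A → 40.36; 68/68 used.
Total value = 762.36

762.36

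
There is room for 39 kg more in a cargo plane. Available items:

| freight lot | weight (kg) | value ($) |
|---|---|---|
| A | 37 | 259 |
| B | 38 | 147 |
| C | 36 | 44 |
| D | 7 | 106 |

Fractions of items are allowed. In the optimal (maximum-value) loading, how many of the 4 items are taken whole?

Greedy by value/weight ratio, highest first.
Ratios (sorted): D 15.14, A 7.00, B 3.87, C 1.22
take D (7 @ 106); take 32/37 of A → 224.00. Capacity used 39/39.
1 item(s) taken whole; one partial (take 32/37 of A).

1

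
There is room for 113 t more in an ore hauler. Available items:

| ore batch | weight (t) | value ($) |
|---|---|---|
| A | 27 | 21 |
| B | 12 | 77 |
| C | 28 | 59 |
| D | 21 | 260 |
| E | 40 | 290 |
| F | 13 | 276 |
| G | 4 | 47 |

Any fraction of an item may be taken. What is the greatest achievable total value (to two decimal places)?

998.46

Greedy by value/weight ratio, highest first.
Ratios (sorted): F 21.23, D 12.38, G 11.75, E 7.25, B 6.42, C 2.11, A 0.78
take F (13 @ 276); take D (21 @ 260); take G (4 @ 47); take E (40 @ 290); take B (12 @ 77); take 23/28 of C → 48.46. Capacity used 113/113.
Total value = 998.46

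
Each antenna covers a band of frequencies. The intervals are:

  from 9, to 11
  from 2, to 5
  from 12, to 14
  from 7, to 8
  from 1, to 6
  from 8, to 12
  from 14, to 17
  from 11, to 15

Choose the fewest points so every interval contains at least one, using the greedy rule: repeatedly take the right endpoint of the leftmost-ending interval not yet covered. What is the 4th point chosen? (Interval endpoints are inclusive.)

Process intervals by earliest right end; each time one isn't hit yet, stab at its right endpoint.
Sorted: [2,5] [1,6] [7,8] [9,11] [8,12] [12,14] [11,15] [14,17]
{[2,5],[1,6]} hit by 5; {[7,8]} hit by 8; {[9,11],[8,12]} hit by 11; {[12,14],[11,15],[14,17]} hit by 14.
Points: 5, 8, 11, 14 (4 total).

14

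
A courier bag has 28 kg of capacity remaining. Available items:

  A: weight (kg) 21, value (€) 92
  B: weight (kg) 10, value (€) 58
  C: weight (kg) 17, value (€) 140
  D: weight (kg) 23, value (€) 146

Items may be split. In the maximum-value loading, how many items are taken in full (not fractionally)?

Greedy by value/weight ratio, highest first.
Order: C (140/17=8.24) > D (146/23=6.35) > B (58/10=5.80) > A (92/21=4.38)
Fill: take C (17 @ 140) → take 11/23 of D → 69.83; 28/28 used.
1 item(s) taken whole; one partial (take 11/23 of D).

1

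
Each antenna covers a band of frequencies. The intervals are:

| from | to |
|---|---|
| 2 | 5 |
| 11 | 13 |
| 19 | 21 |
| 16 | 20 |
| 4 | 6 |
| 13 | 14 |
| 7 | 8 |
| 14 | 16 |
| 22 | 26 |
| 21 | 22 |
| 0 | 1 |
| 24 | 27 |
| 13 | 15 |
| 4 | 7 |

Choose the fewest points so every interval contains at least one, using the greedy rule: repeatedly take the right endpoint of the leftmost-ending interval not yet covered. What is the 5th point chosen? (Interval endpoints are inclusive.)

16

Sort by right endpoint; whenever an interval is uncovered, place a point at its right end.
Sorted: [0,1] [2,5] [4,6] [4,7] [7,8] [11,13] [13,14] [13,15] [14,16] [16,20] [19,21] [21,22] [22,26] [24,27]
{[0,1]} hit by 1; {[2,5],[4,6],[4,7]} hit by 5; {[7,8]} hit by 8; {[11,13],[13,14],[13,15]} hit by 13; {[14,16],[16,20]} hit by 16; {[19,21],[21,22]} hit by 21; {[22,26],[24,27]} hit by 26.
Points: 1, 5, 8, 13, 16, 21, 26 (7 total).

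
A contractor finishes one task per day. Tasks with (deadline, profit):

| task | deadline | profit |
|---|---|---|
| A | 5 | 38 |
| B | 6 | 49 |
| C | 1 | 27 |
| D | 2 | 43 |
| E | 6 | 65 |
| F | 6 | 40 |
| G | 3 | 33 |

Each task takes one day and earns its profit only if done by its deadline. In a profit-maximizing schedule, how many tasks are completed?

6

Sort by profit descending; place each in the latest free slot ≤ its deadline.
Profit order: E=65 B=49 D=43 F=40 A=38 G=33 C=27
Assign: E→slot 6, B→slot 5, D→slot 2, F→slot 4, A→slot 3, G→slot 1, C skipped.
Slots: [1:G] [2:D] [3:A] [4:F] [5:B] [6:E]
6 of 7 scheduled.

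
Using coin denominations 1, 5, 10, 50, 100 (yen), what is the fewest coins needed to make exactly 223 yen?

7

223 = 2×100 + 2×10 + 3×1
Total coins = 2 + 2 + 3 = 7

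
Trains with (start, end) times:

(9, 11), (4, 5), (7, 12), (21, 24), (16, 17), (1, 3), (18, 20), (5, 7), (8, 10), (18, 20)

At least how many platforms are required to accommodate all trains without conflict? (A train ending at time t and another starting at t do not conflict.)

The answer is the maximum number of intervals overlapping at any instant.
starts: [1, 4, 5, 7, 8, 9, 16, 18, 18, 21]
ends:   [3, 5, 7, 10, 11, 12, 17, 20, 20, 24]
s1→1 e3→0 s4→1 e5→0 s5→1 e7→0 s7→1 s8→2 s9→3  — peak 3.

3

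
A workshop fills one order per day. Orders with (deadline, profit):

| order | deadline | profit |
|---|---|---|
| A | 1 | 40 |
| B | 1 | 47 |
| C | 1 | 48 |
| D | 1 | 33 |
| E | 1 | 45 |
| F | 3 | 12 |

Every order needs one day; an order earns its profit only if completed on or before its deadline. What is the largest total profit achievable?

Sort by profit descending; place each in the latest free slot ≤ its deadline.
By profit: C(d1,48), B(d1,47), E(d1,45), A(d1,40), D(d1,33), F(d3,12)
C→slot 1; B skipped; E skipped; A skipped; D skipped; F→slot 3.
Profit = 48 + 12 = 60

60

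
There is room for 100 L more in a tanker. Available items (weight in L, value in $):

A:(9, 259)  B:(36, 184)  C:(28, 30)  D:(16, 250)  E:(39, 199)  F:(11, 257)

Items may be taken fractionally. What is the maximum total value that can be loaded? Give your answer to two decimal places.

Greedy by value/weight ratio, highest first.
Order: A (259/9=28.78) > F (257/11=23.36) > D (250/16=15.62) > B (184/36=5.11) > E (199/39=5.10) > C (30/28=1.07)
Fill: take A (9 @ 259) → take F (11 @ 257) → take D (16 @ 250) → take B (36 @ 184) → take 28/39 of E → 142.87; 100/100 used.
Total value = 1092.87

1092.87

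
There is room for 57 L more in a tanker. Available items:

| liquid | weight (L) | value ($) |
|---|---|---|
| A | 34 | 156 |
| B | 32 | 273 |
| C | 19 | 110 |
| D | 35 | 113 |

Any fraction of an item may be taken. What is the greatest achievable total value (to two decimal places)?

Sort by value per unit weight and fill in that order.
Order: B (273/32=8.53) > C (110/19=5.79) > A (156/34=4.59) > D (113/35=3.23)
Fill: take B (32 @ 273) → take C (19 @ 110) → take 6/34 of A → 27.53; 57/57 used.
Total value = 410.53

410.53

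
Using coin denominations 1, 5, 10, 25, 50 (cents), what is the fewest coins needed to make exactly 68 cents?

6

Greedy: take as many of the largest coin as possible, then repeat with the remainder.
68 = 1×50 + 1×10 + 1×5 + 3×1
Total coins = 1 + 1 + 1 + 3 = 6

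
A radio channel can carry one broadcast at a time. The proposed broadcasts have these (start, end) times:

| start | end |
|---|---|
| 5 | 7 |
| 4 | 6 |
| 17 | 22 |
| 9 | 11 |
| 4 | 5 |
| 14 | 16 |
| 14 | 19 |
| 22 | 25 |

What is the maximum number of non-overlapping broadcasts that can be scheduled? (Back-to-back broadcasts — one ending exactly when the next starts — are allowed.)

6

Sorted by end: (4,5)  (4,6)  (5,7)  (9,11)  (14,16)  (14,19)  (17,22)  (22,25)
take (4,5); take (5,7); take (9,11); take (14,16); skip (14,19); take (17,22); take (22,25).
Selected 6 broadcasts.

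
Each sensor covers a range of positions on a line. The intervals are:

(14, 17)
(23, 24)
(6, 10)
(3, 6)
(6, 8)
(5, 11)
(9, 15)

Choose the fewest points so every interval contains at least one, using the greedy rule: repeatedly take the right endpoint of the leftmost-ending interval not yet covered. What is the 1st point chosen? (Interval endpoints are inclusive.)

6

Sorted: [3,6] [6,8] [6,10] [5,11] [9,15] [14,17] [23,24]
{[3,6],[6,8],[6,10],[5,11]} hit by 6; {[9,15],[14,17]} hit by 15; {[23,24]} hit by 24.
Points: 6, 15, 24 (3 total).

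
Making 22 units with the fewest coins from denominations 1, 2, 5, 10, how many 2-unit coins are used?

1

Use the largest denomination that fits, subtract, and repeat.
22 = 2×10 + 1×2
Count of 2: 1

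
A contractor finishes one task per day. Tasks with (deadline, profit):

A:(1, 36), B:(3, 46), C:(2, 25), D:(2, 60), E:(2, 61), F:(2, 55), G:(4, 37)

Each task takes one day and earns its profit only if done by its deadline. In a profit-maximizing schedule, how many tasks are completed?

4

By profit: E(d2,61), D(d2,60), F(d2,55), B(d3,46), G(d4,37), A(d1,36), C(d2,25)
E→slot 2; D→slot 1; F skipped; B→slot 3; G→slot 4; A skipped; C skipped.
4 of 7 scheduled.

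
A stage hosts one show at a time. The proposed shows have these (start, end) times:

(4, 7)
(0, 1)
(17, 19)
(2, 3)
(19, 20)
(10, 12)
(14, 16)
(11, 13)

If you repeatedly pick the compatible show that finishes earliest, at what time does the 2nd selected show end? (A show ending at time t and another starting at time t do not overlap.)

By end time: (0,1), (2,3), (4,7), (10,12), (11,13), (14,16), (17,19), (19,20).
Pick (0,1); next start ≥ 1 → (2,3); next start ≥ 3 → (4,7); next start ≥ 7 → (10,12); next start ≥ 12 → (14,16); next start ≥ 16 → (17,19); next start ≥ 19 → (19,20).
Selected: (0,1) (2,3) (4,7) (10,12) (14,16) (17,19) (19,20)

3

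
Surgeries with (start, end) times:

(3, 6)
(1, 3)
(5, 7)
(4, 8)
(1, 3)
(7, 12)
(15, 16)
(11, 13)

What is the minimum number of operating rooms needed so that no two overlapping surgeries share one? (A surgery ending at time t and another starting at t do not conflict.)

starts: [1, 1, 3, 4, 5, 7, 11, 15]
ends:   [3, 3, 6, 7, 8, 12, 13, 16]
s1→1 s1→2 e3→1 e3→0 s3→1 s4→2 s5→3  — peak 3.

3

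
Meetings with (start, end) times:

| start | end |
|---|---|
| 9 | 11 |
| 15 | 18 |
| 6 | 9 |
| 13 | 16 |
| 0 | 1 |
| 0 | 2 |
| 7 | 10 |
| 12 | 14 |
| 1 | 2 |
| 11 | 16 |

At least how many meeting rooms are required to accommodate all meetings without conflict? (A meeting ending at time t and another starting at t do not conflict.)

The answer is the maximum number of intervals overlapping at any instant.
starts: [0, 0, 1, 6, 7, 9, 11, 12, 13, 15]
ends:   [1, 2, 2, 9, 10, 11, 14, 16, 16, 18]
s0→1 s0→2 e1→1 s1→2 e2→1 e2→0 s6→1 s7→2 e9→1 s9→2 e10→1 e11→0 s11→1 s12→2 s13→3  — peak 3.

3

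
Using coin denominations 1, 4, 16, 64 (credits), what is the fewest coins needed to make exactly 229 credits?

Greedy: take as many of the largest coin as possible, then repeat with the remainder.
229 − 3×64→37 − 2×16→5 − 1×4→1 − 1×1→0
Total coins = 3 + 2 + 1 + 1 = 7

7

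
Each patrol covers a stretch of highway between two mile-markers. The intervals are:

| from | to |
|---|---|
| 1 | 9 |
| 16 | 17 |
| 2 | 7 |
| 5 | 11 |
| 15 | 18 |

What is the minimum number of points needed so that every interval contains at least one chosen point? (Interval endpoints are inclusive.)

Process intervals by earliest right end; each time one isn't hit yet, stab at its right endpoint.
Sorted: [2,7] [1,9] [5,11] [16,17] [15,18]
{[2,7],[1,9],[5,11]} hit by 7; {[16,17],[15,18]} hit by 17.
Points: 7, 17 (2 total).

2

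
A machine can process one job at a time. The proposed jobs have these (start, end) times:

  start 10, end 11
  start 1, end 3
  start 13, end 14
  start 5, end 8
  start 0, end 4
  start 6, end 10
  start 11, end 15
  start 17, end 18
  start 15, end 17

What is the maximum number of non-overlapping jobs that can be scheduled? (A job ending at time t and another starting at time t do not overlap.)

6

Greedy by earliest finish: after sorting by end time, pick each interval compatible with the last pick.
Sorted by end: (1,3)  (0,4)  (5,8)  (6,10)  (10,11)  (13,14)  (11,15)  (15,17)  (17,18)
take (1,3); take (5,8); take (10,11); take (13,14); take (15,17); take (17,18).
Selected 6 jobs.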